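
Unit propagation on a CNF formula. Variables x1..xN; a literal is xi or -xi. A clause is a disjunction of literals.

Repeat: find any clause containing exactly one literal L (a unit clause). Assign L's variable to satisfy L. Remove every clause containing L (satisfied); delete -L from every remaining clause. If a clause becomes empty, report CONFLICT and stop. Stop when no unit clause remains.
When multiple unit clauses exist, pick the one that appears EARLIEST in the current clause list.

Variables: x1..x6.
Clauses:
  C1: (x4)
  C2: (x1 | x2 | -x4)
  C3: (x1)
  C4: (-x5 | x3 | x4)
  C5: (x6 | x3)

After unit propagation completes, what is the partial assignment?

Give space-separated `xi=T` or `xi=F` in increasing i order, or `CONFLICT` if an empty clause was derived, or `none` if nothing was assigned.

Answer: x1=T x4=T

Derivation:
unit clause [4] forces x4=T; simplify:
  drop -4 from [1, 2, -4] -> [1, 2]
  satisfied 2 clause(s); 3 remain; assigned so far: [4]
unit clause [1] forces x1=T; simplify:
  satisfied 2 clause(s); 1 remain; assigned so far: [1, 4]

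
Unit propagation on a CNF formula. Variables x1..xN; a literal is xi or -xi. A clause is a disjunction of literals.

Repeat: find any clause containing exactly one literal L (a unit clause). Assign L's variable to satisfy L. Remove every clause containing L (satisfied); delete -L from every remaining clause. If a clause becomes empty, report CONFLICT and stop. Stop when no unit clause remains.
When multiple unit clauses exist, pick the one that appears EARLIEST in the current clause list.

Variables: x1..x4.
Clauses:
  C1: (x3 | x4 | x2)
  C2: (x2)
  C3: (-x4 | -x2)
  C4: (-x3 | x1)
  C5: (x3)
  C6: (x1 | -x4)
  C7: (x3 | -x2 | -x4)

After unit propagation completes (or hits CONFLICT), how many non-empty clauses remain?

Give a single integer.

Answer: 0

Derivation:
unit clause [2] forces x2=T; simplify:
  drop -2 from [-4, -2] -> [-4]
  drop -2 from [3, -2, -4] -> [3, -4]
  satisfied 2 clause(s); 5 remain; assigned so far: [2]
unit clause [-4] forces x4=F; simplify:
  satisfied 3 clause(s); 2 remain; assigned so far: [2, 4]
unit clause [3] forces x3=T; simplify:
  drop -3 from [-3, 1] -> [1]
  satisfied 1 clause(s); 1 remain; assigned so far: [2, 3, 4]
unit clause [1] forces x1=T; simplify:
  satisfied 1 clause(s); 0 remain; assigned so far: [1, 2, 3, 4]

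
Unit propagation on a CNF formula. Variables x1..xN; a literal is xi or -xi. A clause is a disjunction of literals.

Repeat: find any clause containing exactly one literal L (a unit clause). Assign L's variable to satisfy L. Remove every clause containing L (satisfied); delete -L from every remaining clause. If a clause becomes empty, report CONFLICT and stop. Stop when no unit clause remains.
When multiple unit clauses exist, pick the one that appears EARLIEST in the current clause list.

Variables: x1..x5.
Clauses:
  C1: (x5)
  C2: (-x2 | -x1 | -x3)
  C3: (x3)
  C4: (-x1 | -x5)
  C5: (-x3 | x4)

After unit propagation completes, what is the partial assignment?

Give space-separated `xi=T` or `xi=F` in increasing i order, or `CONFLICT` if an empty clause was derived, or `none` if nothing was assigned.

unit clause [5] forces x5=T; simplify:
  drop -5 from [-1, -5] -> [-1]
  satisfied 1 clause(s); 4 remain; assigned so far: [5]
unit clause [3] forces x3=T; simplify:
  drop -3 from [-2, -1, -3] -> [-2, -1]
  drop -3 from [-3, 4] -> [4]
  satisfied 1 clause(s); 3 remain; assigned so far: [3, 5]
unit clause [-1] forces x1=F; simplify:
  satisfied 2 clause(s); 1 remain; assigned so far: [1, 3, 5]
unit clause [4] forces x4=T; simplify:
  satisfied 1 clause(s); 0 remain; assigned so far: [1, 3, 4, 5]

Answer: x1=F x3=T x4=T x5=T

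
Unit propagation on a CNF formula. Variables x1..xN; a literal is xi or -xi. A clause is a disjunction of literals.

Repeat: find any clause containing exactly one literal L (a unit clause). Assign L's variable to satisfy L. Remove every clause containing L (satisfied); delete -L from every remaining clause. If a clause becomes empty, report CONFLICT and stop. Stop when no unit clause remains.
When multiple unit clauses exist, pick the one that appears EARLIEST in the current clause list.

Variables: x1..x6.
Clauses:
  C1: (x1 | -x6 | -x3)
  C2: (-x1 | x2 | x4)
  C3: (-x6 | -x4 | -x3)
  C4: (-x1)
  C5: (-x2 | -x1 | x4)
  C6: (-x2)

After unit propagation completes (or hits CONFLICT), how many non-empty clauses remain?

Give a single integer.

unit clause [-1] forces x1=F; simplify:
  drop 1 from [1, -6, -3] -> [-6, -3]
  satisfied 3 clause(s); 3 remain; assigned so far: [1]
unit clause [-2] forces x2=F; simplify:
  satisfied 1 clause(s); 2 remain; assigned so far: [1, 2]

Answer: 2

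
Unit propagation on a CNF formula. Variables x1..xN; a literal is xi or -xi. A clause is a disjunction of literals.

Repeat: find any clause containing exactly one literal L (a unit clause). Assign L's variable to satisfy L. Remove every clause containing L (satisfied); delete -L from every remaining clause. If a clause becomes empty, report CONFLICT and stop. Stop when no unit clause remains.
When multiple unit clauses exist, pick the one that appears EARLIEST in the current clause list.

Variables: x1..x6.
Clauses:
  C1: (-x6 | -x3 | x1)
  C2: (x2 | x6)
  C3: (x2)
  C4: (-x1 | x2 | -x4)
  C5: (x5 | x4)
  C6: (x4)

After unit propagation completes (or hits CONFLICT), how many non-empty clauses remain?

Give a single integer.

unit clause [2] forces x2=T; simplify:
  satisfied 3 clause(s); 3 remain; assigned so far: [2]
unit clause [4] forces x4=T; simplify:
  satisfied 2 clause(s); 1 remain; assigned so far: [2, 4]

Answer: 1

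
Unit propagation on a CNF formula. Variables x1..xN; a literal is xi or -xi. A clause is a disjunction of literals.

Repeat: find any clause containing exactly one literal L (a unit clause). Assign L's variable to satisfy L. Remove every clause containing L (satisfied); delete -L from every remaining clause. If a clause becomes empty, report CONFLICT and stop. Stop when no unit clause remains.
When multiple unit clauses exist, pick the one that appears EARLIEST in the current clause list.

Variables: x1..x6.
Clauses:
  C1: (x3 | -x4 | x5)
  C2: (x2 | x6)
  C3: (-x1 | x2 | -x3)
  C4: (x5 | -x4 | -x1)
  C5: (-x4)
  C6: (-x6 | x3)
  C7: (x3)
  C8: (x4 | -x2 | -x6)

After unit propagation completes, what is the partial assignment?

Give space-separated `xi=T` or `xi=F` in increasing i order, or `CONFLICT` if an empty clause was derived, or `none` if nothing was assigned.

Answer: x3=T x4=F

Derivation:
unit clause [-4] forces x4=F; simplify:
  drop 4 from [4, -2, -6] -> [-2, -6]
  satisfied 3 clause(s); 5 remain; assigned so far: [4]
unit clause [3] forces x3=T; simplify:
  drop -3 from [-1, 2, -3] -> [-1, 2]
  satisfied 2 clause(s); 3 remain; assigned so far: [3, 4]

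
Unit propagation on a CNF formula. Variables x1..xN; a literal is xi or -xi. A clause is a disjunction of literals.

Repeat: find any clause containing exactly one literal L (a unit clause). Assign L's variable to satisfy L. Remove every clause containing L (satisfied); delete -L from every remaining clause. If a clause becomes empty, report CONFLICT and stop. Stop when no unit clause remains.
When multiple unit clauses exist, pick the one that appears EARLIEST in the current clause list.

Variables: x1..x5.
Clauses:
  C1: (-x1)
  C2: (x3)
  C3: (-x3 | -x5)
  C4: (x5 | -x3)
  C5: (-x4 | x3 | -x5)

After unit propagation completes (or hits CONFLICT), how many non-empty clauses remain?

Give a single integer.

Answer: 0

Derivation:
unit clause [-1] forces x1=F; simplify:
  satisfied 1 clause(s); 4 remain; assigned so far: [1]
unit clause [3] forces x3=T; simplify:
  drop -3 from [-3, -5] -> [-5]
  drop -3 from [5, -3] -> [5]
  satisfied 2 clause(s); 2 remain; assigned so far: [1, 3]
unit clause [-5] forces x5=F; simplify:
  drop 5 from [5] -> [] (empty!)
  satisfied 1 clause(s); 1 remain; assigned so far: [1, 3, 5]
CONFLICT (empty clause)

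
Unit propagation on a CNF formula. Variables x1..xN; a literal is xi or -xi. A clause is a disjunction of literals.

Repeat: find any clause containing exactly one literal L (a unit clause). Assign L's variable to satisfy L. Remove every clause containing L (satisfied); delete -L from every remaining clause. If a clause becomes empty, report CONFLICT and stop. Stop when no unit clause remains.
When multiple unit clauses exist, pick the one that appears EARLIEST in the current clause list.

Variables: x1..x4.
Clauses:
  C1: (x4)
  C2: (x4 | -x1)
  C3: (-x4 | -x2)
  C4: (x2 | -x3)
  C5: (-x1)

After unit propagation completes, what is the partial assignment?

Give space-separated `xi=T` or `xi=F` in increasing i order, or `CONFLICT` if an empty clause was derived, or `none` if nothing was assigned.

unit clause [4] forces x4=T; simplify:
  drop -4 from [-4, -2] -> [-2]
  satisfied 2 clause(s); 3 remain; assigned so far: [4]
unit clause [-2] forces x2=F; simplify:
  drop 2 from [2, -3] -> [-3]
  satisfied 1 clause(s); 2 remain; assigned so far: [2, 4]
unit clause [-3] forces x3=F; simplify:
  satisfied 1 clause(s); 1 remain; assigned so far: [2, 3, 4]
unit clause [-1] forces x1=F; simplify:
  satisfied 1 clause(s); 0 remain; assigned so far: [1, 2, 3, 4]

Answer: x1=F x2=F x3=F x4=T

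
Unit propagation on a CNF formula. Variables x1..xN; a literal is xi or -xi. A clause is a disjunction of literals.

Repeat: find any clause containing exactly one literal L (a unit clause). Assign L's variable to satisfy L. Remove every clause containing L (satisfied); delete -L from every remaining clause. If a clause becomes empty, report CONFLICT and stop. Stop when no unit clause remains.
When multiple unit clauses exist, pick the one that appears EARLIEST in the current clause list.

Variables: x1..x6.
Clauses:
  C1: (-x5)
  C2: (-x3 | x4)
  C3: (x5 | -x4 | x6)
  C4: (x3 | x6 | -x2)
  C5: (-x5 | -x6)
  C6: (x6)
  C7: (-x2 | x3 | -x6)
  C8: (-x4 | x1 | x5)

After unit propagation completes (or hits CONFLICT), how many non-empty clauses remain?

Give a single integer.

Answer: 3

Derivation:
unit clause [-5] forces x5=F; simplify:
  drop 5 from [5, -4, 6] -> [-4, 6]
  drop 5 from [-4, 1, 5] -> [-4, 1]
  satisfied 2 clause(s); 6 remain; assigned so far: [5]
unit clause [6] forces x6=T; simplify:
  drop -6 from [-2, 3, -6] -> [-2, 3]
  satisfied 3 clause(s); 3 remain; assigned so far: [5, 6]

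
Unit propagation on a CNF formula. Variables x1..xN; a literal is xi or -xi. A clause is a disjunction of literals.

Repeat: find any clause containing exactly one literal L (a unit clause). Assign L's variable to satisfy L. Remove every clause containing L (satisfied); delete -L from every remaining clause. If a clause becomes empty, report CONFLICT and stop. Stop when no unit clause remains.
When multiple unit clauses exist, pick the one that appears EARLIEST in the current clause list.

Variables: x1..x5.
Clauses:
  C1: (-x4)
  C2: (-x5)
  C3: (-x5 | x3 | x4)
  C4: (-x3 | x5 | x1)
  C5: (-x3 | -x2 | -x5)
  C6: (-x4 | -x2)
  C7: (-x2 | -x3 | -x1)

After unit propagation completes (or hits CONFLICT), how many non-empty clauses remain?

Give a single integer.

unit clause [-4] forces x4=F; simplify:
  drop 4 from [-5, 3, 4] -> [-5, 3]
  satisfied 2 clause(s); 5 remain; assigned so far: [4]
unit clause [-5] forces x5=F; simplify:
  drop 5 from [-3, 5, 1] -> [-3, 1]
  satisfied 3 clause(s); 2 remain; assigned so far: [4, 5]

Answer: 2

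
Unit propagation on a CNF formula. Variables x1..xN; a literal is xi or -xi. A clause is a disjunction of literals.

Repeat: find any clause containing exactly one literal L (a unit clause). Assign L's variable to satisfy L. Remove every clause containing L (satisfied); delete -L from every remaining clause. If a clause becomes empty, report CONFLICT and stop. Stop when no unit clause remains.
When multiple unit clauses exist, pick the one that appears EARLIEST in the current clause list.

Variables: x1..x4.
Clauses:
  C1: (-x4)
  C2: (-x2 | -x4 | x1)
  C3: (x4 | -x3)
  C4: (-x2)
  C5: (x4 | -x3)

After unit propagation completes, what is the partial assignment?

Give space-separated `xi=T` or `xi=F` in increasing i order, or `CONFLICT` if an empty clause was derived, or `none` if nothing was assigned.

Answer: x2=F x3=F x4=F

Derivation:
unit clause [-4] forces x4=F; simplify:
  drop 4 from [4, -3] -> [-3]
  drop 4 from [4, -3] -> [-3]
  satisfied 2 clause(s); 3 remain; assigned so far: [4]
unit clause [-3] forces x3=F; simplify:
  satisfied 2 clause(s); 1 remain; assigned so far: [3, 4]
unit clause [-2] forces x2=F; simplify:
  satisfied 1 clause(s); 0 remain; assigned so far: [2, 3, 4]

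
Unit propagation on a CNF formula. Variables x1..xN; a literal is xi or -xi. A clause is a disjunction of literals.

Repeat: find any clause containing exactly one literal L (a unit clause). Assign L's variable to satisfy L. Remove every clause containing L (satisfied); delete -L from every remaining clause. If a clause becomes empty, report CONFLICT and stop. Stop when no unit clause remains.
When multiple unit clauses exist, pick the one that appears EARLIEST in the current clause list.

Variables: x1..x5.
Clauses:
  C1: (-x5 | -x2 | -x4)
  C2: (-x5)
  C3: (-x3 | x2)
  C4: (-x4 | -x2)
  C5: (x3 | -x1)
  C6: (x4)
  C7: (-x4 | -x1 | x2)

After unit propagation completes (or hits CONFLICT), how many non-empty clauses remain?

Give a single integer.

Answer: 0

Derivation:
unit clause [-5] forces x5=F; simplify:
  satisfied 2 clause(s); 5 remain; assigned so far: [5]
unit clause [4] forces x4=T; simplify:
  drop -4 from [-4, -2] -> [-2]
  drop -4 from [-4, -1, 2] -> [-1, 2]
  satisfied 1 clause(s); 4 remain; assigned so far: [4, 5]
unit clause [-2] forces x2=F; simplify:
  drop 2 from [-3, 2] -> [-3]
  drop 2 from [-1, 2] -> [-1]
  satisfied 1 clause(s); 3 remain; assigned so far: [2, 4, 5]
unit clause [-3] forces x3=F; simplify:
  drop 3 from [3, -1] -> [-1]
  satisfied 1 clause(s); 2 remain; assigned so far: [2, 3, 4, 5]
unit clause [-1] forces x1=F; simplify:
  satisfied 2 clause(s); 0 remain; assigned so far: [1, 2, 3, 4, 5]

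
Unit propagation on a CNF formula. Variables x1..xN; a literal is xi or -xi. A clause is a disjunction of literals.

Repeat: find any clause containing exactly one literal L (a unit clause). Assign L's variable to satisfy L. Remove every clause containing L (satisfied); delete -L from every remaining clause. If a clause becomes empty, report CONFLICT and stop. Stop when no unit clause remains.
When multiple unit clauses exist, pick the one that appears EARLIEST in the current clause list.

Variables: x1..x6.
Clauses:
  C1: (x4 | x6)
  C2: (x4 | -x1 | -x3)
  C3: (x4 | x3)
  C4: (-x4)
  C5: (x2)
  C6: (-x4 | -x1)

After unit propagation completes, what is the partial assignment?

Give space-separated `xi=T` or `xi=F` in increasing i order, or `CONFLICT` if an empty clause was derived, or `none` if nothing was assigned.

unit clause [-4] forces x4=F; simplify:
  drop 4 from [4, 6] -> [6]
  drop 4 from [4, -1, -3] -> [-1, -3]
  drop 4 from [4, 3] -> [3]
  satisfied 2 clause(s); 4 remain; assigned so far: [4]
unit clause [6] forces x6=T; simplify:
  satisfied 1 clause(s); 3 remain; assigned so far: [4, 6]
unit clause [3] forces x3=T; simplify:
  drop -3 from [-1, -3] -> [-1]
  satisfied 1 clause(s); 2 remain; assigned so far: [3, 4, 6]
unit clause [-1] forces x1=F; simplify:
  satisfied 1 clause(s); 1 remain; assigned so far: [1, 3, 4, 6]
unit clause [2] forces x2=T; simplify:
  satisfied 1 clause(s); 0 remain; assigned so far: [1, 2, 3, 4, 6]

Answer: x1=F x2=T x3=T x4=F x6=T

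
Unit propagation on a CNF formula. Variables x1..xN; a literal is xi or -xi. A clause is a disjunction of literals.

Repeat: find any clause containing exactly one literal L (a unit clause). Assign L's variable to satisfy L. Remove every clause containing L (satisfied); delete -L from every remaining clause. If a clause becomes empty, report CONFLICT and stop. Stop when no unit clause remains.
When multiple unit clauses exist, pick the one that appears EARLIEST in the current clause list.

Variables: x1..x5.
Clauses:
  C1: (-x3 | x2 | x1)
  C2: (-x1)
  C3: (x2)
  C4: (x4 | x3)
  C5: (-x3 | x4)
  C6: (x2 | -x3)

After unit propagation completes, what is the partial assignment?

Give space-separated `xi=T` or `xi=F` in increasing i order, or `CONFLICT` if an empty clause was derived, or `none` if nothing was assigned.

Answer: x1=F x2=T

Derivation:
unit clause [-1] forces x1=F; simplify:
  drop 1 from [-3, 2, 1] -> [-3, 2]
  satisfied 1 clause(s); 5 remain; assigned so far: [1]
unit clause [2] forces x2=T; simplify:
  satisfied 3 clause(s); 2 remain; assigned so far: [1, 2]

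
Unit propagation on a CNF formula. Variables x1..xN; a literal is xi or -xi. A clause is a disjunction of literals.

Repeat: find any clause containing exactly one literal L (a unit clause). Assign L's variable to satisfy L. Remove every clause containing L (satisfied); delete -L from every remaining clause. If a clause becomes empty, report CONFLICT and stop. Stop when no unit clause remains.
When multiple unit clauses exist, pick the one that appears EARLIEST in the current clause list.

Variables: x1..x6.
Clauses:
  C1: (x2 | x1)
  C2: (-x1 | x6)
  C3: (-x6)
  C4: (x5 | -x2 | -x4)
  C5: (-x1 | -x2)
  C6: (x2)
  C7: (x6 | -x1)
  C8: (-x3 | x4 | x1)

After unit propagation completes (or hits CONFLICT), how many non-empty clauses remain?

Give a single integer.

unit clause [-6] forces x6=F; simplify:
  drop 6 from [-1, 6] -> [-1]
  drop 6 from [6, -1] -> [-1]
  satisfied 1 clause(s); 7 remain; assigned so far: [6]
unit clause [-1] forces x1=F; simplify:
  drop 1 from [2, 1] -> [2]
  drop 1 from [-3, 4, 1] -> [-3, 4]
  satisfied 3 clause(s); 4 remain; assigned so far: [1, 6]
unit clause [2] forces x2=T; simplify:
  drop -2 from [5, -2, -4] -> [5, -4]
  satisfied 2 clause(s); 2 remain; assigned so far: [1, 2, 6]

Answer: 2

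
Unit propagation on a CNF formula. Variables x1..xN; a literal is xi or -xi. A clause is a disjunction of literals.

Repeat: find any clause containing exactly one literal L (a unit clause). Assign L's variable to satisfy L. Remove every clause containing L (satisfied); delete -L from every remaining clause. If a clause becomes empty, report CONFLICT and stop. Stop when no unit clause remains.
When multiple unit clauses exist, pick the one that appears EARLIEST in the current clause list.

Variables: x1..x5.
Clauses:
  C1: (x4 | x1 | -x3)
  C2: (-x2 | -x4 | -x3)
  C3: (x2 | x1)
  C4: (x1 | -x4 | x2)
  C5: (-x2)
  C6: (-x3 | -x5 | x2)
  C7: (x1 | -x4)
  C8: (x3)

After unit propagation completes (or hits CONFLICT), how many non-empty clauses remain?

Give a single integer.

Answer: 0

Derivation:
unit clause [-2] forces x2=F; simplify:
  drop 2 from [2, 1] -> [1]
  drop 2 from [1, -4, 2] -> [1, -4]
  drop 2 from [-3, -5, 2] -> [-3, -5]
  satisfied 2 clause(s); 6 remain; assigned so far: [2]
unit clause [1] forces x1=T; simplify:
  satisfied 4 clause(s); 2 remain; assigned so far: [1, 2]
unit clause [3] forces x3=T; simplify:
  drop -3 from [-3, -5] -> [-5]
  satisfied 1 clause(s); 1 remain; assigned so far: [1, 2, 3]
unit clause [-5] forces x5=F; simplify:
  satisfied 1 clause(s); 0 remain; assigned so far: [1, 2, 3, 5]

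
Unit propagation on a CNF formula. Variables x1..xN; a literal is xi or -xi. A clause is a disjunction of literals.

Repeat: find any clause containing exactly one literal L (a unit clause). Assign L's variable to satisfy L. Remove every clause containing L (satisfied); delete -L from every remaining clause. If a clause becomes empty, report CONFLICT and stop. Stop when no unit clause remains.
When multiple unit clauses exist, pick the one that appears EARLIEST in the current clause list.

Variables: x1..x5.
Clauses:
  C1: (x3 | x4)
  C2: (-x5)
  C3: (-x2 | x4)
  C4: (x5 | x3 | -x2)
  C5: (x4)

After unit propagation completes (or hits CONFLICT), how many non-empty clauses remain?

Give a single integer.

unit clause [-5] forces x5=F; simplify:
  drop 5 from [5, 3, -2] -> [3, -2]
  satisfied 1 clause(s); 4 remain; assigned so far: [5]
unit clause [4] forces x4=T; simplify:
  satisfied 3 clause(s); 1 remain; assigned so far: [4, 5]

Answer: 1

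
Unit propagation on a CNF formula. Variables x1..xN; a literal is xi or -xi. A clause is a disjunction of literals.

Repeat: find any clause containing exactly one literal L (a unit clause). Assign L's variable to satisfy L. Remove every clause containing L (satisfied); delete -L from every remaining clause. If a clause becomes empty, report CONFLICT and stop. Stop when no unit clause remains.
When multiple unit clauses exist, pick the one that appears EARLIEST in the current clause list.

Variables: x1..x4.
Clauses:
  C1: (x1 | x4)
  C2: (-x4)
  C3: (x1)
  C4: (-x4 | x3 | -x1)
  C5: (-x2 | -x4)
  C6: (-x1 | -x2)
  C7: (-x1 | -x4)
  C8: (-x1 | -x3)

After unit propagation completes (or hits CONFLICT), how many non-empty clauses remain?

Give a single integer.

Answer: 0

Derivation:
unit clause [-4] forces x4=F; simplify:
  drop 4 from [1, 4] -> [1]
  satisfied 4 clause(s); 4 remain; assigned so far: [4]
unit clause [1] forces x1=T; simplify:
  drop -1 from [-1, -2] -> [-2]
  drop -1 from [-1, -3] -> [-3]
  satisfied 2 clause(s); 2 remain; assigned so far: [1, 4]
unit clause [-2] forces x2=F; simplify:
  satisfied 1 clause(s); 1 remain; assigned so far: [1, 2, 4]
unit clause [-3] forces x3=F; simplify:
  satisfied 1 clause(s); 0 remain; assigned so far: [1, 2, 3, 4]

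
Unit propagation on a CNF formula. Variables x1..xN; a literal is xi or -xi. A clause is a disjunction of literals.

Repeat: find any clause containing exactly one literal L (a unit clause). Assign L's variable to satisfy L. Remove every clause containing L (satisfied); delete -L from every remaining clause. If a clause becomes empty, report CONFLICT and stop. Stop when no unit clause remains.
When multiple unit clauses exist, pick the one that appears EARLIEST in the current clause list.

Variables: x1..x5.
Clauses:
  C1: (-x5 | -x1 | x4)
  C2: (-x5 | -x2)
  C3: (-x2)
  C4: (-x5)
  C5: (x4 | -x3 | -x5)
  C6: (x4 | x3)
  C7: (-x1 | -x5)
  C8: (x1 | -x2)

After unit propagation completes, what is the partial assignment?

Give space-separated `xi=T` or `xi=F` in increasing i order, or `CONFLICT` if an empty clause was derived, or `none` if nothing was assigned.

unit clause [-2] forces x2=F; simplify:
  satisfied 3 clause(s); 5 remain; assigned so far: [2]
unit clause [-5] forces x5=F; simplify:
  satisfied 4 clause(s); 1 remain; assigned so far: [2, 5]

Answer: x2=F x5=F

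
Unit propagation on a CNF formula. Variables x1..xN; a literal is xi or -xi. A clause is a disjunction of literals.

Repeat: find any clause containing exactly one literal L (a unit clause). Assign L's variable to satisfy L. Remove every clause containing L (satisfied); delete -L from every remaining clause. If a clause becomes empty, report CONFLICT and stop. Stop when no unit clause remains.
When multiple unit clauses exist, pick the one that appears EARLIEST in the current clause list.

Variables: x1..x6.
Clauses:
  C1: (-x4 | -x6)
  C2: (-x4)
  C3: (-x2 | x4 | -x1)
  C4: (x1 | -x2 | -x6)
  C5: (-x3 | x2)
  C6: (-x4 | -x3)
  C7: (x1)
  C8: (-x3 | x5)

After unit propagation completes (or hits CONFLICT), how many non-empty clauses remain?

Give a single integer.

Answer: 0

Derivation:
unit clause [-4] forces x4=F; simplify:
  drop 4 from [-2, 4, -1] -> [-2, -1]
  satisfied 3 clause(s); 5 remain; assigned so far: [4]
unit clause [1] forces x1=T; simplify:
  drop -1 from [-2, -1] -> [-2]
  satisfied 2 clause(s); 3 remain; assigned so far: [1, 4]
unit clause [-2] forces x2=F; simplify:
  drop 2 from [-3, 2] -> [-3]
  satisfied 1 clause(s); 2 remain; assigned so far: [1, 2, 4]
unit clause [-3] forces x3=F; simplify:
  satisfied 2 clause(s); 0 remain; assigned so far: [1, 2, 3, 4]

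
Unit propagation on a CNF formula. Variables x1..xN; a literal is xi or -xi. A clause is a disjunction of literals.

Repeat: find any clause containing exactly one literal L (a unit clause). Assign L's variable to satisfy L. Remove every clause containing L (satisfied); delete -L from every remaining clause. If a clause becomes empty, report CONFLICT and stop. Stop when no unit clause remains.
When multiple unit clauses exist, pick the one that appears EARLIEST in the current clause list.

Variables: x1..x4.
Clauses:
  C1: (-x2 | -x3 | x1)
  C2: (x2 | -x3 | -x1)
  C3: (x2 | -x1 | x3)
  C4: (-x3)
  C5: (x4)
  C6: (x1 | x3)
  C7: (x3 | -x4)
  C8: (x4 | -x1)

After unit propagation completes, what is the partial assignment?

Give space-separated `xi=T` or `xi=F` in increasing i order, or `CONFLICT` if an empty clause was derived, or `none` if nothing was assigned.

unit clause [-3] forces x3=F; simplify:
  drop 3 from [2, -1, 3] -> [2, -1]
  drop 3 from [1, 3] -> [1]
  drop 3 from [3, -4] -> [-4]
  satisfied 3 clause(s); 5 remain; assigned so far: [3]
unit clause [4] forces x4=T; simplify:
  drop -4 from [-4] -> [] (empty!)
  satisfied 2 clause(s); 3 remain; assigned so far: [3, 4]
CONFLICT (empty clause)

Answer: CONFLICT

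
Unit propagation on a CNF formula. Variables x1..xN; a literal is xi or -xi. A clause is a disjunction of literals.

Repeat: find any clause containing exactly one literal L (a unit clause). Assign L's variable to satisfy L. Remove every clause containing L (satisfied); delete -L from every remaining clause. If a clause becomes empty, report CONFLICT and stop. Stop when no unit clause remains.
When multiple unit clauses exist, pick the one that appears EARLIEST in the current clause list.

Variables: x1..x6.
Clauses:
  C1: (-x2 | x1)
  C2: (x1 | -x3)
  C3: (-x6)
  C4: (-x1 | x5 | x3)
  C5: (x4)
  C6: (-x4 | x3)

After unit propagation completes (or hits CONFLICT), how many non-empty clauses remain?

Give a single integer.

Answer: 0

Derivation:
unit clause [-6] forces x6=F; simplify:
  satisfied 1 clause(s); 5 remain; assigned so far: [6]
unit clause [4] forces x4=T; simplify:
  drop -4 from [-4, 3] -> [3]
  satisfied 1 clause(s); 4 remain; assigned so far: [4, 6]
unit clause [3] forces x3=T; simplify:
  drop -3 from [1, -3] -> [1]
  satisfied 2 clause(s); 2 remain; assigned so far: [3, 4, 6]
unit clause [1] forces x1=T; simplify:
  satisfied 2 clause(s); 0 remain; assigned so far: [1, 3, 4, 6]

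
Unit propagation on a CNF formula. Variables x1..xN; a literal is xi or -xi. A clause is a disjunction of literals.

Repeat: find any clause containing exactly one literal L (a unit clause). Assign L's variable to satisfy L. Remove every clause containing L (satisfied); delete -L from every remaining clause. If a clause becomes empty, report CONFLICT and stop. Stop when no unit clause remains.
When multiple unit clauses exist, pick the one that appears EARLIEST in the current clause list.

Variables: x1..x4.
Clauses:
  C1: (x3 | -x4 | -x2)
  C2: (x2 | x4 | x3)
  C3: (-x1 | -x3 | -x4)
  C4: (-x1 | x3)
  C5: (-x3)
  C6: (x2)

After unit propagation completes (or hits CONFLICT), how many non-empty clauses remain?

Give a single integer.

unit clause [-3] forces x3=F; simplify:
  drop 3 from [3, -4, -2] -> [-4, -2]
  drop 3 from [2, 4, 3] -> [2, 4]
  drop 3 from [-1, 3] -> [-1]
  satisfied 2 clause(s); 4 remain; assigned so far: [3]
unit clause [-1] forces x1=F; simplify:
  satisfied 1 clause(s); 3 remain; assigned so far: [1, 3]
unit clause [2] forces x2=T; simplify:
  drop -2 from [-4, -2] -> [-4]
  satisfied 2 clause(s); 1 remain; assigned so far: [1, 2, 3]
unit clause [-4] forces x4=F; simplify:
  satisfied 1 clause(s); 0 remain; assigned so far: [1, 2, 3, 4]

Answer: 0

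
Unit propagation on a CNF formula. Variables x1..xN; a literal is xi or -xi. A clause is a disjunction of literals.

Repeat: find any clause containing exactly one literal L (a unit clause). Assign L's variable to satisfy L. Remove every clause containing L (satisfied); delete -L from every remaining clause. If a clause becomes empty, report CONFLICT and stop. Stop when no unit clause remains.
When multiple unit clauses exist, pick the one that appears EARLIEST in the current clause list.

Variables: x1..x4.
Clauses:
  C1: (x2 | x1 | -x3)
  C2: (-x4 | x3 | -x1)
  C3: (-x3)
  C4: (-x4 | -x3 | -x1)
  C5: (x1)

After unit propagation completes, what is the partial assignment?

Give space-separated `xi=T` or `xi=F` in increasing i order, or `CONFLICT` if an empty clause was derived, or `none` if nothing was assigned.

unit clause [-3] forces x3=F; simplify:
  drop 3 from [-4, 3, -1] -> [-4, -1]
  satisfied 3 clause(s); 2 remain; assigned so far: [3]
unit clause [1] forces x1=T; simplify:
  drop -1 from [-4, -1] -> [-4]
  satisfied 1 clause(s); 1 remain; assigned so far: [1, 3]
unit clause [-4] forces x4=F; simplify:
  satisfied 1 clause(s); 0 remain; assigned so far: [1, 3, 4]

Answer: x1=T x3=F x4=F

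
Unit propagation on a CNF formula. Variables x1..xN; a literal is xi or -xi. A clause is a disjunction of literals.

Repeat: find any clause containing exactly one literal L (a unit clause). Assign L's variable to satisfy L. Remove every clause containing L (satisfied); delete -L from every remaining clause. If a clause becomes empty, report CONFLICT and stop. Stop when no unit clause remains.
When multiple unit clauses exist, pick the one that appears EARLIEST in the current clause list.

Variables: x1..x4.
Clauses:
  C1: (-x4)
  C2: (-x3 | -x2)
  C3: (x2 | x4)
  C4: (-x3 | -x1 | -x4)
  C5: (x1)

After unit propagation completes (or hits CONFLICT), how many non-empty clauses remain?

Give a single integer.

Answer: 0

Derivation:
unit clause [-4] forces x4=F; simplify:
  drop 4 from [2, 4] -> [2]
  satisfied 2 clause(s); 3 remain; assigned so far: [4]
unit clause [2] forces x2=T; simplify:
  drop -2 from [-3, -2] -> [-3]
  satisfied 1 clause(s); 2 remain; assigned so far: [2, 4]
unit clause [-3] forces x3=F; simplify:
  satisfied 1 clause(s); 1 remain; assigned so far: [2, 3, 4]
unit clause [1] forces x1=T; simplify:
  satisfied 1 clause(s); 0 remain; assigned so far: [1, 2, 3, 4]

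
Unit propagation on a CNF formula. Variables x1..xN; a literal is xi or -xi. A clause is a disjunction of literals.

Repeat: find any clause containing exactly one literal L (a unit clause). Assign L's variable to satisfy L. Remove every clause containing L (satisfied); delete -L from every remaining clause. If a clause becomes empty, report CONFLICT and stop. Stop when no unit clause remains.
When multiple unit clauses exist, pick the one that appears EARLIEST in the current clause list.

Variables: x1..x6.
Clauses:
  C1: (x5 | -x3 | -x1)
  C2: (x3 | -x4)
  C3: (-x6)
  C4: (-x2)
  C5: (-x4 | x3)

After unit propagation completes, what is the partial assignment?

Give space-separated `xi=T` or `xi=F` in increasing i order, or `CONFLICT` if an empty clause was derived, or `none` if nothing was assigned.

Answer: x2=F x6=F

Derivation:
unit clause [-6] forces x6=F; simplify:
  satisfied 1 clause(s); 4 remain; assigned so far: [6]
unit clause [-2] forces x2=F; simplify:
  satisfied 1 clause(s); 3 remain; assigned so far: [2, 6]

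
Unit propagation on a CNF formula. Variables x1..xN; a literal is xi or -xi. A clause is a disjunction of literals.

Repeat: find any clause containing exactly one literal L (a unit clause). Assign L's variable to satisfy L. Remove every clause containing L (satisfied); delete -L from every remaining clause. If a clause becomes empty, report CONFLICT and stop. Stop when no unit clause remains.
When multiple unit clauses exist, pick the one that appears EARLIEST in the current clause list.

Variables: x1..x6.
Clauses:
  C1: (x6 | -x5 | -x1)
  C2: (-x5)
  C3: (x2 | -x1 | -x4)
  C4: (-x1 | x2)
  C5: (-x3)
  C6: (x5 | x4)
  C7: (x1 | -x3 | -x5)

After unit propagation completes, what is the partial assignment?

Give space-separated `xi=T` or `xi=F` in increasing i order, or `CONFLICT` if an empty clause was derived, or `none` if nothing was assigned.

unit clause [-5] forces x5=F; simplify:
  drop 5 from [5, 4] -> [4]
  satisfied 3 clause(s); 4 remain; assigned so far: [5]
unit clause [-3] forces x3=F; simplify:
  satisfied 1 clause(s); 3 remain; assigned so far: [3, 5]
unit clause [4] forces x4=T; simplify:
  drop -4 from [2, -1, -4] -> [2, -1]
  satisfied 1 clause(s); 2 remain; assigned so far: [3, 4, 5]

Answer: x3=F x4=T x5=F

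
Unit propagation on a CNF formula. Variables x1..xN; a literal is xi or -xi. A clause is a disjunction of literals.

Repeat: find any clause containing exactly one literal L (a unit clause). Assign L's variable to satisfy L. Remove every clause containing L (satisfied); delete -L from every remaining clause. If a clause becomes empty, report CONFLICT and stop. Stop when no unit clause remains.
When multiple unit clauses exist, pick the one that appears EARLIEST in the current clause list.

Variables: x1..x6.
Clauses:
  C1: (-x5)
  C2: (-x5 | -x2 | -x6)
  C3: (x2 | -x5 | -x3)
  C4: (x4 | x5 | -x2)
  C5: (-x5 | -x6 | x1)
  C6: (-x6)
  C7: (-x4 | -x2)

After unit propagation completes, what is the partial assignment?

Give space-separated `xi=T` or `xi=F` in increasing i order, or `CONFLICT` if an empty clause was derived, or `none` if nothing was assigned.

unit clause [-5] forces x5=F; simplify:
  drop 5 from [4, 5, -2] -> [4, -2]
  satisfied 4 clause(s); 3 remain; assigned so far: [5]
unit clause [-6] forces x6=F; simplify:
  satisfied 1 clause(s); 2 remain; assigned so far: [5, 6]

Answer: x5=F x6=F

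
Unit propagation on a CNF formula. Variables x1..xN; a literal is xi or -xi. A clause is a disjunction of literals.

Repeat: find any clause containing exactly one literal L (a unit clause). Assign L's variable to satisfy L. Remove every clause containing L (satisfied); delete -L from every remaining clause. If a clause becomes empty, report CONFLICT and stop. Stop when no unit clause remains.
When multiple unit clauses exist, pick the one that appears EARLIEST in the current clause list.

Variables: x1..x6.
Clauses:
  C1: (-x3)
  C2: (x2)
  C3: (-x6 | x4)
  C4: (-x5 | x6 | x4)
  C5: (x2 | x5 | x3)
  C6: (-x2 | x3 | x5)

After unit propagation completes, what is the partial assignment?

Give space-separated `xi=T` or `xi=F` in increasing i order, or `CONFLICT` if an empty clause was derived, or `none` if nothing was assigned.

Answer: x2=T x3=F x5=T

Derivation:
unit clause [-3] forces x3=F; simplify:
  drop 3 from [2, 5, 3] -> [2, 5]
  drop 3 from [-2, 3, 5] -> [-2, 5]
  satisfied 1 clause(s); 5 remain; assigned so far: [3]
unit clause [2] forces x2=T; simplify:
  drop -2 from [-2, 5] -> [5]
  satisfied 2 clause(s); 3 remain; assigned so far: [2, 3]
unit clause [5] forces x5=T; simplify:
  drop -5 from [-5, 6, 4] -> [6, 4]
  satisfied 1 clause(s); 2 remain; assigned so far: [2, 3, 5]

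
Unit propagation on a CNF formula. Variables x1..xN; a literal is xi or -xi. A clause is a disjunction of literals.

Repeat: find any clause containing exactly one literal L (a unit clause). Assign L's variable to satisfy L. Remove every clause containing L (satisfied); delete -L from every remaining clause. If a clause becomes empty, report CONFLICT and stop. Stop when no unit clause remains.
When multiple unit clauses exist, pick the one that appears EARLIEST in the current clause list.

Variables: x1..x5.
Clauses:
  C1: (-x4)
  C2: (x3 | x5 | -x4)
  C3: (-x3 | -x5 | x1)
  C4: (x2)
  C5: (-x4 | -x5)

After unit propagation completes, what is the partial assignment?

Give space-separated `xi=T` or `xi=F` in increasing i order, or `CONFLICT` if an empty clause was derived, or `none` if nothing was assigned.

unit clause [-4] forces x4=F; simplify:
  satisfied 3 clause(s); 2 remain; assigned so far: [4]
unit clause [2] forces x2=T; simplify:
  satisfied 1 clause(s); 1 remain; assigned so far: [2, 4]

Answer: x2=T x4=F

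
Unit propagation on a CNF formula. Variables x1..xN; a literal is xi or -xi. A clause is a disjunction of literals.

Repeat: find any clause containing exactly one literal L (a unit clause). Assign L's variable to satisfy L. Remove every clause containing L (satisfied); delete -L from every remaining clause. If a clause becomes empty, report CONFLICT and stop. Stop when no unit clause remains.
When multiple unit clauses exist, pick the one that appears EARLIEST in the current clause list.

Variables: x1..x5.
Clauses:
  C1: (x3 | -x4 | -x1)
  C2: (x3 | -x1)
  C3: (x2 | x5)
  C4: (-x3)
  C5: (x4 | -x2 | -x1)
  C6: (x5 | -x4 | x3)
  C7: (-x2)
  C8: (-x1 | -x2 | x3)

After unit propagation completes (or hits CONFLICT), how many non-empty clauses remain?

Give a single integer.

Answer: 0

Derivation:
unit clause [-3] forces x3=F; simplify:
  drop 3 from [3, -4, -1] -> [-4, -1]
  drop 3 from [3, -1] -> [-1]
  drop 3 from [5, -4, 3] -> [5, -4]
  drop 3 from [-1, -2, 3] -> [-1, -2]
  satisfied 1 clause(s); 7 remain; assigned so far: [3]
unit clause [-1] forces x1=F; simplify:
  satisfied 4 clause(s); 3 remain; assigned so far: [1, 3]
unit clause [-2] forces x2=F; simplify:
  drop 2 from [2, 5] -> [5]
  satisfied 1 clause(s); 2 remain; assigned so far: [1, 2, 3]
unit clause [5] forces x5=T; simplify:
  satisfied 2 clause(s); 0 remain; assigned so far: [1, 2, 3, 5]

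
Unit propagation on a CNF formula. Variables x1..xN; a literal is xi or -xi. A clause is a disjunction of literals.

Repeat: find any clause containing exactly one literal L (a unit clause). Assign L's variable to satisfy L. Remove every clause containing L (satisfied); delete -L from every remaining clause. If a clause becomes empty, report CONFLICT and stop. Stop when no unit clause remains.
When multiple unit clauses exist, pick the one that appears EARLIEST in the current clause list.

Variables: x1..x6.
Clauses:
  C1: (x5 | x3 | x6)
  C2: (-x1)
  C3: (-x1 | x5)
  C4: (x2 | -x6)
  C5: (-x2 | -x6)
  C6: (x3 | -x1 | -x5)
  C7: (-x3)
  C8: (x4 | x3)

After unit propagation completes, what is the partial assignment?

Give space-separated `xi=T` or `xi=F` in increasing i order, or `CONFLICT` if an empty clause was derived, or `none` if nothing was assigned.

Answer: x1=F x3=F x4=T

Derivation:
unit clause [-1] forces x1=F; simplify:
  satisfied 3 clause(s); 5 remain; assigned so far: [1]
unit clause [-3] forces x3=F; simplify:
  drop 3 from [5, 3, 6] -> [5, 6]
  drop 3 from [4, 3] -> [4]
  satisfied 1 clause(s); 4 remain; assigned so far: [1, 3]
unit clause [4] forces x4=T; simplify:
  satisfied 1 clause(s); 3 remain; assigned so far: [1, 3, 4]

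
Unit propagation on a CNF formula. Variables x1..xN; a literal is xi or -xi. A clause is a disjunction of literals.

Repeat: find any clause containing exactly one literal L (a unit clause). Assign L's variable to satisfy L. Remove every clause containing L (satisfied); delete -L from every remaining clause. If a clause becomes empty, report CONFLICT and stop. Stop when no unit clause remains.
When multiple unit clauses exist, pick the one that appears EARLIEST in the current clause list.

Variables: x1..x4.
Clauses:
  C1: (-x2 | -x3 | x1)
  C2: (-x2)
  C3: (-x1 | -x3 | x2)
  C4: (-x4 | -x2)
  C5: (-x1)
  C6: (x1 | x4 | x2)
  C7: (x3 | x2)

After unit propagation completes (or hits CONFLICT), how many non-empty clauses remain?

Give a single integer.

unit clause [-2] forces x2=F; simplify:
  drop 2 from [-1, -3, 2] -> [-1, -3]
  drop 2 from [1, 4, 2] -> [1, 4]
  drop 2 from [3, 2] -> [3]
  satisfied 3 clause(s); 4 remain; assigned so far: [2]
unit clause [-1] forces x1=F; simplify:
  drop 1 from [1, 4] -> [4]
  satisfied 2 clause(s); 2 remain; assigned so far: [1, 2]
unit clause [4] forces x4=T; simplify:
  satisfied 1 clause(s); 1 remain; assigned so far: [1, 2, 4]
unit clause [3] forces x3=T; simplify:
  satisfied 1 clause(s); 0 remain; assigned so far: [1, 2, 3, 4]

Answer: 0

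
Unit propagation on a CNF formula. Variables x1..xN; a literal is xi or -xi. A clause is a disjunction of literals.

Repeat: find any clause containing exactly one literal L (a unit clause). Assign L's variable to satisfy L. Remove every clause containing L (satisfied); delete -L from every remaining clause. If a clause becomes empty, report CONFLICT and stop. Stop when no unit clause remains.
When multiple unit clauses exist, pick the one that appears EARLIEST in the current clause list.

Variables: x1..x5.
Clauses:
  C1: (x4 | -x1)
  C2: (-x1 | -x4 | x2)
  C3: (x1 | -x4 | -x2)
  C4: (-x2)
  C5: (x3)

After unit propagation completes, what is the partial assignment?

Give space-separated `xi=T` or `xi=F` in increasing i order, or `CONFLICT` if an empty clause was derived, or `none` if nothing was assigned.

Answer: x2=F x3=T

Derivation:
unit clause [-2] forces x2=F; simplify:
  drop 2 from [-1, -4, 2] -> [-1, -4]
  satisfied 2 clause(s); 3 remain; assigned so far: [2]
unit clause [3] forces x3=T; simplify:
  satisfied 1 clause(s); 2 remain; assigned so far: [2, 3]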